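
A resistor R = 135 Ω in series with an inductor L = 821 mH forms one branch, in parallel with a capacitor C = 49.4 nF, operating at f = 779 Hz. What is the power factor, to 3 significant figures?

0.776

ω = 2πf = 4895 rad/s
X_L = ωL = 4020 Ω
X_C = 1/(ωC) = 4140 Ω
Branch 1 (R+jX_L): Z₁ = 135 + j4020 Ω, |Z₁| = 4020 Ω
Branch 2 (−jX_C): Z₂ = −j4140 Ω
Parallel: Z = Z₁Z₂/(Z₁+Z₂), |Z| = 93000 Ω, ∠Z = 39.1°
cos φ = cos(39.1°) = 0.776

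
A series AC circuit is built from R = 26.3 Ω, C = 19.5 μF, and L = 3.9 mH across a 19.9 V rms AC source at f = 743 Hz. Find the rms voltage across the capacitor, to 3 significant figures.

ω = 2πf = 4668 rad/s
X_L = ωL = 18.2 Ω
X_C = 1/(ωC) = 11.0 Ω
Net reactance X = X_L − X_C = 7.22 Ω
Z = 26.3 + j7.22 Ω
|Z| = √(26.3² + 7.22²) = 27.3 Ω
I = V/|Z| = 730 mA
V_C = I·|Z_C| = 0.730 × 11.0 = 8.02 V

8.02 V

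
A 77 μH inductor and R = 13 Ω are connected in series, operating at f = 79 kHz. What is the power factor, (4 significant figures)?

0.3220

ω = 2πf = 496400 rad/s
X_L = ωL = 38.22 Ω
Z = 13.00 + j38.22 Ω
|Z| = √(13.00² + 38.22²) = 40.37 Ω
∠Z = arctan(38.22/13.00) = 71.22°
cos φ = cos(71.22°) = 0.3220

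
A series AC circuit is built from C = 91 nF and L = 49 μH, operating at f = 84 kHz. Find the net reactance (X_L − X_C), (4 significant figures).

5.041 Ω

ω = 2πf = 527800 rad/s
X_L = ωL = 25.86 Ω
X_C = 1/(ωC) = 20.82 Ω
X = 25.86 − 20.82 = 5.041 Ω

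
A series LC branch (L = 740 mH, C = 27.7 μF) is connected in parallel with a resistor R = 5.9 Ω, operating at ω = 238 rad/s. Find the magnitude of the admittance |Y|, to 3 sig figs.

X_L = ωL = 176 Ω
X_C = 1/(ωC) = 152 Ω
Branch 1: Z₁ = R = 5.90 Ω
Branch 2 (series LC): Z₂ = j(X_L − X_C) = j24.4 Ω
Parallel: Z = Z₁Z₂/(Z₁+Z₂), |Z| = 5.74 Ω, ∠Z = 13.6°
|Y| = 1/|Z| = 174 mS

174 mS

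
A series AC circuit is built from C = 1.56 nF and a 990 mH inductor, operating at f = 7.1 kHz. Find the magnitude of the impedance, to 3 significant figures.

ω = 2πf = 44610 rad/s
X_L = ωL = 44200 Ω
X_C = 1/(ωC) = 14400 Ω
Net reactance X = X_L − X_C = 29800 Ω
Z = j29800 Ω
|Z| = √(0² + 29800²) = 29800 Ω

29800 Ω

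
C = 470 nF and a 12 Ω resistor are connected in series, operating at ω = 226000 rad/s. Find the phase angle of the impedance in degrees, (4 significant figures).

-38.12°

X_C = 1/(ωC) = 9.414 Ω
Z = 12.00 − j9.414 Ω
|Z| = √(12.00² + 9.414²) = 15.25 Ω
∠Z = arctan(-9.414/12.00) = -38.12°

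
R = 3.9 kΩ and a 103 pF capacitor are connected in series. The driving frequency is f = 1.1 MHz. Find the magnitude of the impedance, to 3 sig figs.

ω = 2πf = 6.912e+06 rad/s
X_C = 1/(ωC) = 1400 Ω
Z = 3900 − j1400 Ω
|Z| = √(3900² + 1400²) = 4150 Ω

4150 Ω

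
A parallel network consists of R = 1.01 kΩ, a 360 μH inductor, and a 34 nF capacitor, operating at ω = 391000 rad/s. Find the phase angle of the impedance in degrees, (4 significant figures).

-80.91°

X_L = ωL = 140.8 Ω
X_C = 1/(ωC) = 75.22 Ω
Parallel: admittances add. Y = 1/R + 1/(jωL) + jωC
Y = (0.0009901 + j0.006190) S
|Y| = 0.006268 S → |Z| = 1/|Y| = 159.5 Ω, ∠Z = −∠Y = -80.91°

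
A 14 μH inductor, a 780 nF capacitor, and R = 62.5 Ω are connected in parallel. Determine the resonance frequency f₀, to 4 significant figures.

48.16 kHz

ω₀ = 1/√(LC) = 1/√(1.4e-05 × 7.8e-07) = 302600 rad/s
f₀ = ω₀/(2π) = 48.16 kHz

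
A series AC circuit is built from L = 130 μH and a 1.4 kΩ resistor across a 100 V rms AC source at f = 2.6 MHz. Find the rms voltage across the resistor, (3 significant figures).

55.0 V

ω = 2πf = 1.634e+07 rad/s
X_L = ωL = 2120 Ω
Z = 1400 + j2120 Ω
|Z| = √(1400² + 2120²) = 2540 Ω
I = V/|Z| = 39.3 mA
V_R = I·|Z_R| = 0.0393 × 1400 = 55.0 V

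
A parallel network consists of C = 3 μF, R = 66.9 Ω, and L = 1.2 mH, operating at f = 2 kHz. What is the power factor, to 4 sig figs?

ω = 2πf = 12570 rad/s
X_L = ωL = 15.08 Ω
X_C = 1/(ωC) = 26.53 Ω
Parallel: admittances add. Y = 1/R + 1/(jωL) + jωC
Y = (0.01495 − j0.02862) S
|Y| = 0.03228 S → |Z| = 1/|Y| = 30.97 Ω, ∠Z = −∠Y = 62.42°
cos φ = cos(62.42°) = 0.4630

0.4630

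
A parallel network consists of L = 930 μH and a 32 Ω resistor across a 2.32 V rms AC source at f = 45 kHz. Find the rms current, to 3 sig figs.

73.0 mA

ω = 2πf = 282700 rad/s
X_L = ωL = 263 Ω
Parallel: admittances add. Y = 1/R + 1/(jωL)
Y = (0.0312 − j0.00380) S
|Y| = 0.0315 S → |Z| = 1/|Y| = 31.8 Ω, ∠Z = −∠Y = 6.94°
I = V/|Z| = 2.32/31.8 = 73.0 mA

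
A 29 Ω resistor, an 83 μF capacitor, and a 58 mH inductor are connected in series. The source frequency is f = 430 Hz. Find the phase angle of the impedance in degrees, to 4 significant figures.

ω = 2πf = 2702 rad/s
X_L = ωL = 156.7 Ω
X_C = 1/(ωC) = 4.459 Ω
Net reactance X = X_L − X_C = 152.2 Ω
Z = 29.00 + j152.2 Ω
|Z| = √(29.00² + 152.2²) = 155.0 Ω
∠Z = arctan(152.2/29.00) = 79.22°

79.22°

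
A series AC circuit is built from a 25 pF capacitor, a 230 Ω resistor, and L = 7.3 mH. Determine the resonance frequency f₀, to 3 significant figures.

ω₀ = 1/√(LC) = 1/√(0.0073 × 2.5e-11) = 2.341e+06 rad/s
f₀ = ω₀/(2π) = 373 kHz

373 kHz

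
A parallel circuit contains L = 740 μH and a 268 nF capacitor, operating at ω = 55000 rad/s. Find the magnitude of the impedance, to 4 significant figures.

X_L = ωL = 40.70 Ω
X_C = 1/(ωC) = 67.84 Ω
Parallel: admittances add. Y = 1/(jωL) + jωC
Y = (0 − j0.009830) S
|Y| = 0.009830 S → |Z| = 1/|Y| = 101.7 Ω, ∠Z = −∠Y = 90.00°

101.7 Ω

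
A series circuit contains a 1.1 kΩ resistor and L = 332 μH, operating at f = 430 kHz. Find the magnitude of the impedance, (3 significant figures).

1420 Ω

ω = 2πf = 2.702e+06 rad/s
X_L = ωL = 897 Ω
Z = 1100 + j897 Ω
|Z| = √(1100² + 897²) = 1420 Ω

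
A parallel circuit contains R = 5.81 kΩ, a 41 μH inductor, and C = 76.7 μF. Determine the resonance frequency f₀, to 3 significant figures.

2.84 kHz

ω₀ = 1/√(LC) = 1/√(4.1e-05 × 7.67e-05) = 17830 rad/s
f₀ = ω₀/(2π) = 2.84 kHz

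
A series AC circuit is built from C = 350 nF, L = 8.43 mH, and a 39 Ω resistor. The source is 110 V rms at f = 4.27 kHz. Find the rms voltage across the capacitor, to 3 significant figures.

93.1 V

ω = 2πf = 26830 rad/s
X_L = ωL = 226 Ω
X_C = 1/(ωC) = 106 Ω
Net reactance X = X_L − X_C = 120 Ω
Z = 39.0 + j120 Ω
|Z| = √(39.0² + 120²) = 126 Ω
I = V/|Z| = 874 mA
V_C = I·|Z_C| = 0.874 × 106 = 93.1 V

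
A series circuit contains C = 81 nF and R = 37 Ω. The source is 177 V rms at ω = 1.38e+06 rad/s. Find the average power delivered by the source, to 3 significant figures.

800 W

X_C = 1/(ωC) = 8.95 Ω
Z = 37.0 − j8.95 Ω
|Z| = √(37.0² + 8.95²) = 38.1 Ω
∠Z = arctan(-8.95/37.0) = -13.6°
I = V/|Z| = 4.65 A
P = VI cos φ = 177 × 4.65 × cos(-13.6°) = 800 W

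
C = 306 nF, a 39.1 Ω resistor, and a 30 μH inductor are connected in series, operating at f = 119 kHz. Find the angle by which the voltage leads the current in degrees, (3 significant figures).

24.8°

ω = 2πf = 747700 rad/s
X_L = ωL = 22.4 Ω
X_C = 1/(ωC) = 4.37 Ω
Net reactance X = X_L − X_C = 18.1 Ω
Z = 39.1 + j18.1 Ω
|Z| = √(39.1² + 18.1²) = 43.1 Ω
∠Z = arctan(18.1/39.1) = 24.8°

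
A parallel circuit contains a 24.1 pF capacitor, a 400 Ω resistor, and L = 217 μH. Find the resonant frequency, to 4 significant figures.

ω₀ = 1/√(LC) = 1/√(0.000217 × 2.41e-11) = 1.383e+07 rad/s
f₀ = ω₀/(2π) = 2.201 MHz

2.201 MHz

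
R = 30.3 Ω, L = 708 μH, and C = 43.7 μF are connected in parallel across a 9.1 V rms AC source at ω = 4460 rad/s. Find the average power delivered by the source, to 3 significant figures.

2.73 W

X_L = ωL = 3.16 Ω
X_C = 1/(ωC) = 5.13 Ω
Parallel: admittances add. Y = 1/R + 1/(jωL) + jωC
Y = (0.0330 − j0.122) S
|Y| = 0.126 S → |Z| = 1/|Y| = 7.93 Ω, ∠Z = −∠Y = 74.8°
I = V/|Z| = 1.15 A
P = VI cos φ = 9.1 × 1.15 × cos(74.8°) = 2.73 W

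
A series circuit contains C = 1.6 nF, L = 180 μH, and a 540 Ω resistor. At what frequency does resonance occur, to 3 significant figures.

297 kHz

ω₀ = 1/√(LC) = 1/√(0.00018 × 1.6e-09) = 1.863e+06 rad/s
f₀ = ω₀/(2π) = 297 kHz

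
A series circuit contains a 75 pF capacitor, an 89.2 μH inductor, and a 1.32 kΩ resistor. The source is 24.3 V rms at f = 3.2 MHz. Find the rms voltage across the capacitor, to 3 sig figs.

9.27 V

ω = 2πf = 2.011e+07 rad/s
X_L = ωL = 1790 Ω
X_C = 1/(ωC) = 663 Ω
Net reactance X = X_L − X_C = 1130 Ω
Z = 1320 + j1130 Ω
|Z| = √(1320² + 1130²) = 1740 Ω
I = V/|Z| = 14.0 mA
V_C = I·|Z_C| = 0.0140 × 663 = 9.27 V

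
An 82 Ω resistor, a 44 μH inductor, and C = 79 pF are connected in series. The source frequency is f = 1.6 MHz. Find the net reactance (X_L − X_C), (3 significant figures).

ω = 2πf = 1.005e+07 rad/s
X_L = ωL = 442 Ω
X_C = 1/(ωC) = 1260 Ω
X = 442 − 1260 = -817 Ω

-817 Ω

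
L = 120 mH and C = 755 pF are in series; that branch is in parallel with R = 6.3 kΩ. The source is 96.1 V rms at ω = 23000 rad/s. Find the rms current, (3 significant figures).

X_L = ωL = 2760 Ω
X_C = 1/(ωC) = 57600 Ω
Branch 1: Z₁ = R = 6300 Ω
Branch 2 (series LC): Z₂ = j(X_L − X_C) = −j54800 Ω
Parallel: Z = Z₁Z₂/(Z₁+Z₂), |Z| = 6260 Ω, ∠Z = -6.55°
I = V/|Z| = 96.1/6260 = 15.4 mA

15.4 mA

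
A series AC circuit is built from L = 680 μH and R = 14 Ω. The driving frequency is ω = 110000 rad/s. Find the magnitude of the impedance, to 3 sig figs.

X_L = ωL = 74.8 Ω
Z = 14.0 + j74.8 Ω
|Z| = √(14.0² + 74.8²) = 76.1 Ω

76.1 Ω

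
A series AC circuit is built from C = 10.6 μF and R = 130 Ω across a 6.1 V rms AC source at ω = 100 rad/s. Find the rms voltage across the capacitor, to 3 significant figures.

X_C = 1/(ωC) = 943 Ω
Z = 130 − j943 Ω
|Z| = √(130² + 943²) = 952 Ω
I = V/|Z| = 6.41 mA
V_C = I·|Z_C| = 0.00641 × 943 = 6.04 V

6.04 V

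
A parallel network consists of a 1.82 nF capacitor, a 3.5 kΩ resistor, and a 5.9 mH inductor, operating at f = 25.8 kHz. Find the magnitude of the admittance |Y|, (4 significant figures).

ω = 2πf = 162100 rad/s
X_L = ωL = 956.4 Ω
X_C = 1/(ωC) = 3389 Ω
Parallel: admittances add. Y = 1/R + 1/(jωL) + jωC
Y = (0.0002857 − j0.0007505) S
|Y| = 0.0008031 S → |Z| = 1/|Y| = 1245 Ω, ∠Z = −∠Y = 69.16°

803.1 μS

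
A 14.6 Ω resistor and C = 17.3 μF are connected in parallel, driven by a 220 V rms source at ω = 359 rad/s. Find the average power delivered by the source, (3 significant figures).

X_C = 1/(ωC) = 161 Ω
Parallel: admittances add. Y = 1/R + jωC
Y = (0.0685 + j0.00621) S
|Y| = 0.0688 S → |Z| = 1/|Y| = 14.5 Ω, ∠Z = −∠Y = -5.18°
I = V/|Z| = 15.1 A
P = VI cos φ = 220 × 15.1 × cos(-5.18°) = 3.32 kW

3.32 kW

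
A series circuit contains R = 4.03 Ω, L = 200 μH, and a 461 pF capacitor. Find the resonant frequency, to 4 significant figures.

ω₀ = 1/√(LC) = 1/√(0.0002 × 4.61e-10) = 3.293e+06 rad/s
f₀ = ω₀/(2π) = 524.1 kHz

524.1 kHz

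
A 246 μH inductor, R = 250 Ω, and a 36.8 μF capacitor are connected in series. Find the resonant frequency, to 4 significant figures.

ω₀ = 1/√(LC) = 1/√(0.000246 × 3.68e-05) = 10510 rad/s
f₀ = ω₀/(2π) = 1.673 kHz

1.673 kHz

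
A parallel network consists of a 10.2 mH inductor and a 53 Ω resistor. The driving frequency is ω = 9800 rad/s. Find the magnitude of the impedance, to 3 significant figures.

46.8 Ω

X_L = ωL = 100 Ω
Parallel: admittances add. Y = 1/R + 1/(jωL)
Y = (0.0189 − j0.0100) S
|Y| = 0.0214 S → |Z| = 1/|Y| = 46.8 Ω, ∠Z = −∠Y = 27.9°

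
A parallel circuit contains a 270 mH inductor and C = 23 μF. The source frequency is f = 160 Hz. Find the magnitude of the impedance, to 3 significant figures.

51.4 Ω

ω = 2πf = 1005 rad/s
X_L = ωL = 271 Ω
X_C = 1/(ωC) = 43.2 Ω
Parallel: admittances add. Y = 1/(jωL) + jωC
Y = (0 + j0.0194) S
|Y| = 0.0194 S → |Z| = 1/|Y| = 51.4 Ω, ∠Z = −∠Y = -90.0°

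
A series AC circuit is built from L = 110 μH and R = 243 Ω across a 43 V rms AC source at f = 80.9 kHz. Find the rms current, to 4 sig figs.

172.4 mA

ω = 2πf = 508300 rad/s
X_L = ωL = 55.91 Ω
Z = 243.0 + j55.91 Ω
|Z| = √(243.0² + 55.91²) = 249.3 Ω
I = V/|Z| = 43/249.3 = 172.4 mA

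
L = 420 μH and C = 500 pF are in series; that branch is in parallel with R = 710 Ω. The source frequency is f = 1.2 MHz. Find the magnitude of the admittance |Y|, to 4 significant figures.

1.450 mS

ω = 2πf = 7.54e+06 rad/s
X_L = ωL = 3167 Ω
X_C = 1/(ωC) = 265.3 Ω
Branch 1: Z₁ = R = 710.0 Ω
Branch 2 (series LC): Z₂ = j(X_L − X_C) = j2901 Ω
Parallel: Z = Z₁Z₂/(Z₁+Z₂), |Z| = 689.7 Ω, ∠Z = 13.75°
|Y| = 1/|Z| = 1.450 mS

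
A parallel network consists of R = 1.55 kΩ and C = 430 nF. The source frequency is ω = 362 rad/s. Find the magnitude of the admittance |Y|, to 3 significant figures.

664 μS

X_C = 1/(ωC) = 6420 Ω
Parallel: admittances add. Y = 1/R + jωC
Y = (0.000645 + j0.000156) S
|Y| = 0.000664 S → |Z| = 1/|Y| = 1510 Ω, ∠Z = −∠Y = -13.6°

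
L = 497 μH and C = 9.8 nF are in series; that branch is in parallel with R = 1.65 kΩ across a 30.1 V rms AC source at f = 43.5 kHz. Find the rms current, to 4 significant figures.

128.0 mA

ω = 2πf = 273300 rad/s
X_L = ωL = 135.8 Ω
X_C = 1/(ωC) = 373.3 Ω
Branch 1: Z₁ = R = 1650 Ω
Branch 2 (series LC): Z₂ = j(X_L − X_C) = −j237.5 Ω
Parallel: Z = Z₁Z₂/(Z₁+Z₂), |Z| = 235.1 Ω, ∠Z = -81.81°
I = V/|Z| = 30.1/235.1 = 128.0 mA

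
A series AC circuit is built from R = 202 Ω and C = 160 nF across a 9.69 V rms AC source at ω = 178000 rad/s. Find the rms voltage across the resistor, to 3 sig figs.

X_C = 1/(ωC) = 35.1 Ω
Z = 202 − j35.1 Ω
|Z| = √(202² + 35.1²) = 205 Ω
I = V/|Z| = 47.3 mA
V_R = I·|Z_R| = 0.0473 × 202 = 9.55 V

9.55 V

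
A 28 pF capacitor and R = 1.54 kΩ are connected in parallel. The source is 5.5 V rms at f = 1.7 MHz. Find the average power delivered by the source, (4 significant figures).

ω = 2πf = 1.068e+07 rad/s
X_C = 1/(ωC) = 3344 Ω
Parallel: admittances add. Y = 1/R + jωC
Y = (0.0006494 + j0.0002991) S
|Y| = 0.0007149 S → |Z| = 1/|Y| = 1399 Ω, ∠Z = −∠Y = -24.73°
I = V/|Z| = 3.932 mA
P = VI cos φ = 5.5 × 0.003932 × cos(-24.73°) = 19.64 mW

19.64 mW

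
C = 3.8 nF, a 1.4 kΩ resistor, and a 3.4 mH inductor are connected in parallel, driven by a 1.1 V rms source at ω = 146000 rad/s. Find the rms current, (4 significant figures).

1.788 mA

X_L = ωL = 496.4 Ω
X_C = 1/(ωC) = 1802 Ω
Parallel: admittances add. Y = 1/R + 1/(jωL) + jωC
Y = (0.0007143 − j0.001460) S
|Y| = 0.001625 S → |Z| = 1/|Y| = 615.3 Ω, ∠Z = −∠Y = 63.93°
I = V/|Z| = 1.1/615.3 = 1.788 mA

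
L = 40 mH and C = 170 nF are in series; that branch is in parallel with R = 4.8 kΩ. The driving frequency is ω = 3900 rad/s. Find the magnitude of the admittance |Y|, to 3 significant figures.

X_L = ωL = 156 Ω
X_C = 1/(ωC) = 1510 Ω
Branch 1: Z₁ = R = 4800 Ω
Branch 2 (series LC): Z₂ = j(X_L − X_C) = −j1350 Ω
Parallel: Z = Z₁Z₂/(Z₁+Z₂), |Z| = 1300 Ω, ∠Z = -74.3°
|Y| = 1/|Z| = 768 μS

768 μS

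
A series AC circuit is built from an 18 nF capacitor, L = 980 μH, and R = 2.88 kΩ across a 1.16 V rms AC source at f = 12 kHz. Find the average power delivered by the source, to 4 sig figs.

443.7 μW

ω = 2πf = 75400 rad/s
X_L = ωL = 73.89 Ω
X_C = 1/(ωC) = 736.8 Ω
Net reactance X = X_L − X_C = -662.9 Ω
Z = 2880 − j662.9 Ω
|Z| = √(2880² + 662.9²) = 2955 Ω
∠Z = arctan(-662.9/2880) = -12.96°
I = V/|Z| = 392.5 μA
P = VI cos φ = 1.16 × 0.0003925 × cos(-12.96°) = 443.7 μW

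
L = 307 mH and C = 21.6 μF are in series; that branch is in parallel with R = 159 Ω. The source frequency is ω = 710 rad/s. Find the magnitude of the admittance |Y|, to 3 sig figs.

X_L = ωL = 218 Ω
X_C = 1/(ωC) = 65.2 Ω
Branch 1: Z₁ = R = 159 Ω
Branch 2 (series LC): Z₂ = j(X_L − X_C) = j153 Ω
Parallel: Z = Z₁Z₂/(Z₁+Z₂), |Z| = 110 Ω, ∠Z = 46.1°
|Y| = 1/|Z| = 9.08 mS

9.08 mS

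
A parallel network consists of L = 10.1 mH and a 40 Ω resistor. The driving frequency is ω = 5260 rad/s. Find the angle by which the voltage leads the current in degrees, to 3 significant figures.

37.0°

X_L = ωL = 53.1 Ω
Parallel: admittances add. Y = 1/R + 1/(jωL)
Y = (0.0250 − j0.0188) S
|Y| = 0.0313 S → |Z| = 1/|Y| = 32.0 Ω, ∠Z = −∠Y = 37.0°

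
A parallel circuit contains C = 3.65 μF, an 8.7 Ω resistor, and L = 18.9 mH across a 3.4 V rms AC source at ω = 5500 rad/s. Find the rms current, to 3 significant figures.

392 mA

X_L = ωL = 104 Ω
X_C = 1/(ωC) = 49.8 Ω
Parallel: admittances add. Y = 1/R + 1/(jωL) + jωC
Y = (0.115 + j0.0105) S
|Y| = 0.115 S → |Z| = 1/|Y| = 8.66 Ω, ∠Z = −∠Y = -5.20°
I = V/|Z| = 3.4/8.66 = 392 mA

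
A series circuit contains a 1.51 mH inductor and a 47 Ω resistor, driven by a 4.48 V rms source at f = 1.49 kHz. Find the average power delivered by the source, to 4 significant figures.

391.6 mW

ω = 2πf = 9362 rad/s
X_L = ωL = 14.14 Ω
Z = 47.00 + j14.14 Ω
|Z| = √(47.00² + 14.14²) = 49.08 Ω
∠Z = arctan(14.14/47.00) = 16.74°
I = V/|Z| = 91.28 mA
P = VI cos φ = 4.48 × 0.09128 × cos(16.74°) = 391.6 mW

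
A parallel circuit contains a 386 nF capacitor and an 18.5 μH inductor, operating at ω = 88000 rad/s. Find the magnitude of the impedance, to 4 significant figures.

1.723 Ω

X_L = ωL = 1.628 Ω
X_C = 1/(ωC) = 29.44 Ω
Parallel: admittances add. Y = 1/(jωL) + jωC
Y = (0 − j0.5803) S
|Y| = 0.5803 S → |Z| = 1/|Y| = 1.723 Ω, ∠Z = −∠Y = 90.00°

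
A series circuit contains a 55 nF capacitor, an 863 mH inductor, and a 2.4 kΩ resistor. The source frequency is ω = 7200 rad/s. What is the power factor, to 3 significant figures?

X_L = ωL = 6210 Ω
X_C = 1/(ωC) = 2530 Ω
Net reactance X = X_L − X_C = 3690 Ω
Z = 2400 + j3690 Ω
|Z| = √(2400² + 3690²) = 4400 Ω
∠Z = arctan(3690/2400) = 56.9°
cos φ = cos(56.9°) = 0.545

0.545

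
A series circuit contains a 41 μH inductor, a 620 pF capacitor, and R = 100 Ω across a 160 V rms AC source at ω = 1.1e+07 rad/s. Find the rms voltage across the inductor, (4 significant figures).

225.2 V

X_L = ωL = 451.0 Ω
X_C = 1/(ωC) = 146.6 Ω
Net reactance X = X_L − X_C = 304.4 Ω
Z = 100.0 + j304.4 Ω
|Z| = √(100.0² + 304.4²) = 320.4 Ω
I = V/|Z| = 499.4 mA
V_L = I·|Z_L| = 0.4994 × 451.0 = 225.2 V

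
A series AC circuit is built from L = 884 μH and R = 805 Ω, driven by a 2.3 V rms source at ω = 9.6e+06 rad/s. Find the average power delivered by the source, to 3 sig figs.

58.6 μW

X_L = ωL = 8490 Ω
Z = 805 + j8490 Ω
|Z| = √(805² + 8490²) = 8520 Ω
∠Z = arctan(8490/805) = 84.6°
I = V/|Z| = 270 μA
P = VI cos φ = 2.3 × 0.000270 × cos(84.6°) = 58.6 μW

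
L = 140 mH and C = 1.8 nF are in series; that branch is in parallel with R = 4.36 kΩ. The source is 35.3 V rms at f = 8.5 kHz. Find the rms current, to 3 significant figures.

ω = 2πf = 53410 rad/s
X_L = ωL = 7480 Ω
X_C = 1/(ωC) = 10400 Ω
Branch 1: Z₁ = R = 4360 Ω
Branch 2 (series LC): Z₂ = j(X_L − X_C) = −j2930 Ω
Parallel: Z = Z₁Z₂/(Z₁+Z₂), |Z| = 2430 Ω, ∠Z = -56.1°
I = V/|Z| = 35.3/2430 = 14.5 mA

14.5 mA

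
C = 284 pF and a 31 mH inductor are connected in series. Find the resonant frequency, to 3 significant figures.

ω₀ = 1/√(LC) = 1/√(0.031 × 2.84e-10) = 337000 rad/s
f₀ = ω₀/(2π) = 53.6 kHz

53.6 kHz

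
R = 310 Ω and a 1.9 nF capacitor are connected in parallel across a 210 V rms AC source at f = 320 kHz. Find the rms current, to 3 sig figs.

1.05 A

ω = 2πf = 2.011e+06 rad/s
X_C = 1/(ωC) = 262 Ω
Parallel: admittances add. Y = 1/R + jωC
Y = (0.00323 + j0.00382) S
|Y| = 0.00500 S → |Z| = 1/|Y| = 200 Ω, ∠Z = −∠Y = -49.8°
I = V/|Z| = 210/200 = 1.05 A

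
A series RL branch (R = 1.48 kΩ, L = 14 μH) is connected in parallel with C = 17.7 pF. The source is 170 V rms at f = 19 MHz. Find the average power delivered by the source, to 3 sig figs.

8.58 W

ω = 2πf = 1.194e+08 rad/s
X_L = ωL = 1670 Ω
X_C = 1/(ωC) = 473 Ω
Branch 1 (R+jX_L): Z₁ = 1480 + j1670 Ω, |Z₁| = 2230 Ω
Branch 2 (−jX_C): Z₂ = −j473 Ω
Parallel: Z = Z₁Z₂/(Z₁+Z₂), |Z| = 555 Ω, ∠Z = -80.5°
I = V/|Z| = 306 mA
P = VI cos φ = 170 × 0.306 × cos(-80.5°) = 8.58 W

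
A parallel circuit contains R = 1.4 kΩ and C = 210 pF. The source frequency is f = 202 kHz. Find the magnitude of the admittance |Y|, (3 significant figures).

ω = 2πf = 1.269e+06 rad/s
X_C = 1/(ωC) = 3750 Ω
Parallel: admittances add. Y = 1/R + jωC
Y = (0.000714 + j0.000267) S
|Y| = 0.000762 S → |Z| = 1/|Y| = 1310 Ω, ∠Z = −∠Y = -20.5°

762 μS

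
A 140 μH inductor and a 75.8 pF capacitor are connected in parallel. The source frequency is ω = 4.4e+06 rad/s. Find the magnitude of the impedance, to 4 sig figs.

X_L = ωL = 616.0 Ω
X_C = 1/(ωC) = 2998 Ω
Parallel: admittances add. Y = 1/(jωL) + jωC
Y = (0 − j0.001290) S
|Y| = 0.001290 S → |Z| = 1/|Y| = 775.3 Ω, ∠Z = −∠Y = 90.00°

775.3 Ω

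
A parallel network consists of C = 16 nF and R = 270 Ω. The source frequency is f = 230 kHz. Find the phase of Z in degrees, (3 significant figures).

ω = 2πf = 1.445e+06 rad/s
X_C = 1/(ωC) = 43.2 Ω
Parallel: admittances add. Y = 1/R + jωC
Y = (0.00370 + j0.0231) S
|Y| = 0.0234 S → |Z| = 1/|Y| = 42.7 Ω, ∠Z = −∠Y = -80.9°

-80.9°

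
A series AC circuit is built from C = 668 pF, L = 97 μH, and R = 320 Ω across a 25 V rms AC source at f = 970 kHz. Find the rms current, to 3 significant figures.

53.1 mA

ω = 2πf = 6.095e+06 rad/s
X_L = ωL = 591 Ω
X_C = 1/(ωC) = 246 Ω
Net reactance X = X_L − X_C = 346 Ω
Z = 320 + j346 Ω
|Z| = √(320² + 346²) = 471 Ω
I = V/|Z| = 25/471 = 53.1 mA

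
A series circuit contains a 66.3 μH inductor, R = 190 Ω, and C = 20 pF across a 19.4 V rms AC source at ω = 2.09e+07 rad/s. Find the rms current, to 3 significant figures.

18.9 mA

X_L = ωL = 1390 Ω
X_C = 1/(ωC) = 2390 Ω
Net reactance X = X_L − X_C = -1010 Ω
Z = 190 − j1010 Ω
|Z| = √(190² + 1010²) = 1020 Ω
I = V/|Z| = 19.4/1020 = 18.9 mA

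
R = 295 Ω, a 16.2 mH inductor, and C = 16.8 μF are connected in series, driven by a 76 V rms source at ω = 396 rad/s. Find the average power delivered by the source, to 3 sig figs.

X_L = ωL = 6.42 Ω
X_C = 1/(ωC) = 150 Ω
Net reactance X = X_L − X_C = -144 Ω
Z = 295 − j144 Ω
|Z| = √(295² + 144²) = 328 Ω
∠Z = arctan(-144/295) = -26.0°
I = V/|Z| = 232 mA
P = VI cos φ = 76 × 0.232 × cos(-26.0°) = 15.8 W

15.8 W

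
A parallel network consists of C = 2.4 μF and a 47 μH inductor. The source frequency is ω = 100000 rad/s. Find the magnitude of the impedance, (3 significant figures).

36.7 Ω

X_L = ωL = 4.70 Ω
X_C = 1/(ωC) = 4.17 Ω
Parallel: admittances add. Y = 1/(jωL) + jωC
Y = (0 + j0.0272) S
|Y| = 0.0272 S → |Z| = 1/|Y| = 36.7 Ω, ∠Z = −∠Y = -90.0°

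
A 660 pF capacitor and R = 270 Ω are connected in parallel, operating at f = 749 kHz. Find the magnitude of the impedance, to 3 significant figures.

ω = 2πf = 4.706e+06 rad/s
X_C = 1/(ωC) = 322 Ω
Parallel: admittances add. Y = 1/R + jωC
Y = (0.00370 + j0.00311) S
|Y| = 0.00483 S → |Z| = 1/|Y| = 207 Ω, ∠Z = −∠Y = -40.0°

207 Ω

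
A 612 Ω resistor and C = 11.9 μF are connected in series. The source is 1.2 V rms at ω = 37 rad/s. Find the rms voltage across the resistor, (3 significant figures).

X_C = 1/(ωC) = 2270 Ω
Z = 612 − j2270 Ω
|Z| = √(612² + 2270²) = 2350 Ω
I = V/|Z| = 510 μA
V_R = I·|Z_R| = 0.000510 × 612 = 0.312 V

0.312 V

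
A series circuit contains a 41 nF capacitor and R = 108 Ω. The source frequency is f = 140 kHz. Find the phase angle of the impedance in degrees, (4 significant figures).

-14.40°

ω = 2πf = 879600 rad/s
X_C = 1/(ωC) = 27.73 Ω
Z = 108.0 − j27.73 Ω
|Z| = √(108.0² + 27.73²) = 111.5 Ω
∠Z = arctan(-27.73/108.0) = -14.40°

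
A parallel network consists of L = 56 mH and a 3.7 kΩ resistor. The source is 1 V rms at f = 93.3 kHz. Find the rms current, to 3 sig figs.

ω = 2πf = 586200 rad/s
X_L = ωL = 32800 Ω
Parallel: admittances add. Y = 1/R + 1/(jωL)
Y = (0.000270 − j3.05e-05) S
|Y| = 0.000272 S → |Z| = 1/|Y| = 3680 Ω, ∠Z = −∠Y = 6.43°
I = V/|Z| = 1/3680 = 272 μA

272 μA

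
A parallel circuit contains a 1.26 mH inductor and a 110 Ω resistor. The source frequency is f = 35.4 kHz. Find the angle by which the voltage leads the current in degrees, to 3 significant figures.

ω = 2πf = 222400 rad/s
X_L = ωL = 280 Ω
Parallel: admittances add. Y = 1/R + 1/(jωL)
Y = (0.00909 − j0.00357) S
|Y| = 0.00977 S → |Z| = 1/|Y| = 102 Ω, ∠Z = −∠Y = 21.4°

21.4°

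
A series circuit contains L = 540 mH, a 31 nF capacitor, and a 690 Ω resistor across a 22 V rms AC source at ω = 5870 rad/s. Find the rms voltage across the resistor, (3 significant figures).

6.26 V

X_L = ωL = 3170 Ω
X_C = 1/(ωC) = 5500 Ω
Net reactance X = X_L − X_C = -2330 Ω
Z = 690 − j2330 Ω
|Z| = √(690² + 2330²) = 2430 Ω
I = V/|Z| = 9.07 mA
V_R = I·|Z_R| = 0.00907 × 690 = 6.26 V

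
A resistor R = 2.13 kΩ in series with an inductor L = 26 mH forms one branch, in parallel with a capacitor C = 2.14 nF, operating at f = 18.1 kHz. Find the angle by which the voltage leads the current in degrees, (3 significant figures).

ω = 2πf = 113700 rad/s
X_L = ωL = 2960 Ω
X_C = 1/(ωC) = 4110 Ω
Branch 1 (R+jX_L): Z₁ = 2130 + j2960 Ω, |Z₁| = 3640 Ω
Branch 2 (−jX_C): Z₂ = −j4110 Ω
Parallel: Z = Z₁Z₂/(Z₁+Z₂), |Z| = 6180 Ω, ∠Z = -7.36°

-7.36°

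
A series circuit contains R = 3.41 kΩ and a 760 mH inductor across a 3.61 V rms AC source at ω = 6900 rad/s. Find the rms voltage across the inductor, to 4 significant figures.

3.026 V

X_L = ωL = 5244 Ω
Z = 3410 + j5244 Ω
|Z| = √(3410² + 5244²) = 6255 Ω
I = V/|Z| = 577.1 μA
V_L = I·|Z_L| = 0.0005771 × 5244 = 3.026 V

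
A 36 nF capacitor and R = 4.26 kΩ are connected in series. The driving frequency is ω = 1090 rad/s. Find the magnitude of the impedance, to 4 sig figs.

25840 Ω

X_C = 1/(ωC) = 25480 Ω
Z = 4260 − j25480 Ω
|Z| = √(4260² + 25480²) = 25840 Ω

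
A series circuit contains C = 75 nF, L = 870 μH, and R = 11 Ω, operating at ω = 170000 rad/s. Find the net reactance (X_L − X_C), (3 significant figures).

69.5 Ω

X_L = ωL = 148 Ω
X_C = 1/(ωC) = 78.4 Ω
X = 148 − 78.4 = 69.5 Ω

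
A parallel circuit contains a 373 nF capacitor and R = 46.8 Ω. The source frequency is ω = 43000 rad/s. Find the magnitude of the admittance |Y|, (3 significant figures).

X_C = 1/(ωC) = 62.3 Ω
Parallel: admittances add. Y = 1/R + jωC
Y = (0.0214 + j0.0160) S
|Y| = 0.0267 S → |Z| = 1/|Y| = 37.4 Ω, ∠Z = −∠Y = -36.9°

26.7 mS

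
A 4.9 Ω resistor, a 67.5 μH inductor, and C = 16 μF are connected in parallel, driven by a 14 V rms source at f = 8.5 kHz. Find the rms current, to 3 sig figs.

ω = 2πf = 53410 rad/s
X_L = ωL = 3.60 Ω
X_C = 1/(ωC) = 1.17 Ω
Parallel: admittances add. Y = 1/R + 1/(jωL) + jωC
Y = (0.204 + j0.577) S
|Y| = 0.612 S → |Z| = 1/|Y| = 1.63 Ω, ∠Z = −∠Y = -70.5°
I = V/|Z| = 14/1.63 = 8.57 A

8.57 A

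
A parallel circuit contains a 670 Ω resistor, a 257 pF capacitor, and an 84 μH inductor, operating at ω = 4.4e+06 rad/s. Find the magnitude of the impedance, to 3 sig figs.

461 Ω

X_L = ωL = 370 Ω
X_C = 1/(ωC) = 884 Ω
Parallel: admittances add. Y = 1/R + 1/(jωL) + jωC
Y = (0.00149 − j0.00157) S
|Y| = 0.00217 S → |Z| = 1/|Y| = 461 Ω, ∠Z = −∠Y = 46.5°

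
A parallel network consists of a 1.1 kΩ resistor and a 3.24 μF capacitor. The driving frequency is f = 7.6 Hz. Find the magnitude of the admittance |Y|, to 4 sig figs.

922.2 μS

ω = 2πf = 47.75 rad/s
X_C = 1/(ωC) = 6463 Ω
Parallel: admittances add. Y = 1/R + jωC
Y = (0.0009091 + j0.0001547) S
|Y| = 0.0009222 S → |Z| = 1/|Y| = 1084 Ω, ∠Z = −∠Y = -9.659°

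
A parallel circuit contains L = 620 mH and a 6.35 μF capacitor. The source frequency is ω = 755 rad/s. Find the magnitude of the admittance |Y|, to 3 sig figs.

X_L = ωL = 468 Ω
X_C = 1/(ωC) = 209 Ω
Parallel: admittances add. Y = 1/(jωL) + jωC
Y = (0 + j0.00266) S
|Y| = 0.00266 S → |Z| = 1/|Y| = 376 Ω, ∠Z = −∠Y = -90.0°

2.66 mS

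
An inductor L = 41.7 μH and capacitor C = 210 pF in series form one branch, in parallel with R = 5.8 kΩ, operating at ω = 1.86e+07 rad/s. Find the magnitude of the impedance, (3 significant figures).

X_L = ωL = 776 Ω
X_C = 1/(ωC) = 256 Ω
Branch 1: Z₁ = R = 5800 Ω
Branch 2 (series LC): Z₂ = j(X_L − X_C) = j520 Ω
Parallel: Z = Z₁Z₂/(Z₁+Z₂), |Z| = 518 Ω, ∠Z = 84.9°

518 Ω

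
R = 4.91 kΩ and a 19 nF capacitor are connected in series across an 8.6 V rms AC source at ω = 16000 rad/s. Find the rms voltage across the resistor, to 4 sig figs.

X_C = 1/(ωC) = 3289 Ω
Z = 4910 − j3289 Ω
|Z| = √(4910² + 3289²) = 5910 Ω
I = V/|Z| = 1.455 mA
V_R = I·|Z_R| = 0.001455 × 4910 = 7.145 V

7.145 V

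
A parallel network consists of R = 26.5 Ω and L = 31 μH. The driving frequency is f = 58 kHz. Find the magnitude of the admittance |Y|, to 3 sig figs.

ω = 2πf = 364400 rad/s
X_L = ωL = 11.3 Ω
Parallel: admittances add. Y = 1/R + 1/(jωL)
Y = (0.0377 − j0.0885) S
|Y| = 0.0962 S → |Z| = 1/|Y| = 10.4 Ω, ∠Z = −∠Y = 66.9°

96.2 mS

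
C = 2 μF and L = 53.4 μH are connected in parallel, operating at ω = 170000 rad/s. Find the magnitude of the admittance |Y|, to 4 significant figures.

229.8 mS

X_L = ωL = 9.078 Ω
X_C = 1/(ωC) = 2.941 Ω
Parallel: admittances add. Y = 1/(jωL) + jωC
Y = (0 + j0.2298) S
|Y| = 0.2298 S → |Z| = 1/|Y| = 4.351 Ω, ∠Z = −∠Y = -90.00°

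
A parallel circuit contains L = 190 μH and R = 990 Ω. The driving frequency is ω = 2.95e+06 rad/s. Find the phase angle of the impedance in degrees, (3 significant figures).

X_L = ωL = 560 Ω
Parallel: admittances add. Y = 1/R + 1/(jωL)
Y = (0.00101 − j0.00178) S
|Y| = 0.00205 S → |Z| = 1/|Y| = 488 Ω, ∠Z = −∠Y = 60.5°

60.5°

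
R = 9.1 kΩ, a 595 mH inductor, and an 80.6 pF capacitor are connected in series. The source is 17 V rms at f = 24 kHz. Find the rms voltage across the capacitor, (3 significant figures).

119 V

ω = 2πf = 150800 rad/s
X_L = ωL = 89700 Ω
X_C = 1/(ωC) = 82300 Ω
Net reactance X = X_L − X_C = 7450 Ω
Z = 9100 + j7450 Ω
|Z| = √(9100² + 7450²) = 11800 Ω
I = V/|Z| = 1.45 mA
V_C = I·|Z_C| = 0.00145 × 82300 = 119 V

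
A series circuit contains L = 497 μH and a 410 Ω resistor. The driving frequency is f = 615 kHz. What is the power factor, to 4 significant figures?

ω = 2πf = 3.864e+06 rad/s
X_L = ωL = 1920 Ω
Z = 410.0 + j1920 Ω
|Z| = √(410.0² + 1920²) = 1964 Ω
∠Z = arctan(1920/410.0) = 77.95°
cos φ = cos(77.95°) = 0.2088

0.2088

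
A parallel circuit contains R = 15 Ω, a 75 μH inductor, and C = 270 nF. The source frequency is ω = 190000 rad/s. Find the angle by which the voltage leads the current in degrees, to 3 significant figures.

15.8°

X_L = ωL = 14.2 Ω
X_C = 1/(ωC) = 19.5 Ω
Parallel: admittances add. Y = 1/R + 1/(jωL) + jωC
Y = (0.0667 − j0.0189) S
|Y| = 0.0693 S → |Z| = 1/|Y| = 14.4 Ω, ∠Z = −∠Y = 15.8°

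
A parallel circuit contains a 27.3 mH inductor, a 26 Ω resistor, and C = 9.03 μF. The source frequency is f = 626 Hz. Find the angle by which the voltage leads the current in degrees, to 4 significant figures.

-34.27°

ω = 2πf = 3933 rad/s
X_L = ωL = 107.4 Ω
X_C = 1/(ωC) = 28.16 Ω
Parallel: admittances add. Y = 1/R + 1/(jωL) + jωC
Y = (0.03846 + j0.02620) S
|Y| = 0.04654 S → |Z| = 1/|Y| = 21.49 Ω, ∠Z = −∠Y = -34.27°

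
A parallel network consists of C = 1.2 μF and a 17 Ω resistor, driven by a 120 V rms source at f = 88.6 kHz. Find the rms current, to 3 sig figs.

ω = 2πf = 556700 rad/s
X_C = 1/(ωC) = 1.50 Ω
Parallel: admittances add. Y = 1/R + jωC
Y = (0.0588 + j0.668) S
|Y| = 0.671 S → |Z| = 1/|Y| = 1.49 Ω, ∠Z = −∠Y = -85.0°
I = V/|Z| = 120/1.49 = 80.5 A

80.5 A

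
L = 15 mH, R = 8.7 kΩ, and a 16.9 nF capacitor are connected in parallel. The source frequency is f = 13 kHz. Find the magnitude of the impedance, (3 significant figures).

ω = 2πf = 81680 rad/s
X_L = ωL = 1230 Ω
X_C = 1/(ωC) = 724 Ω
Parallel: admittances add. Y = 1/R + 1/(jωL) + jωC
Y = (0.000115 + j0.000564) S
|Y| = 0.000576 S → |Z| = 1/|Y| = 1740 Ω, ∠Z = −∠Y = -78.5°

1740 Ω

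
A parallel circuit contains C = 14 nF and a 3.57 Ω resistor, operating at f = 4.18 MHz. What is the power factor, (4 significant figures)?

ω = 2πf = 2.626e+07 rad/s
X_C = 1/(ωC) = 2.720 Ω
Parallel: admittances add. Y = 1/R + jωC
Y = (0.2801 + j0.3677) S
|Y| = 0.4622 S → |Z| = 1/|Y| = 2.163 Ω, ∠Z = −∠Y = -52.70°
cos φ = cos(-52.70°) = 0.6060

0.6060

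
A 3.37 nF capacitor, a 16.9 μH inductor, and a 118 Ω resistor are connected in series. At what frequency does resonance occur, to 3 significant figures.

ω₀ = 1/√(LC) = 1/√(1.69e-05 × 3.37e-09) = 4.19e+06 rad/s
f₀ = ω₀/(2π) = 667 kHz

667 kHz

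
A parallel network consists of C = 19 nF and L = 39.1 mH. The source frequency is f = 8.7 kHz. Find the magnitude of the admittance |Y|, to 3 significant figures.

571 μS

ω = 2πf = 54660 rad/s
X_L = ωL = 2140 Ω
X_C = 1/(ωC) = 963 Ω
Parallel: admittances add. Y = 1/(jωL) + jωC
Y = (0 + j0.000571) S
|Y| = 0.000571 S → |Z| = 1/|Y| = 1750 Ω, ∠Z = −∠Y = -90.0°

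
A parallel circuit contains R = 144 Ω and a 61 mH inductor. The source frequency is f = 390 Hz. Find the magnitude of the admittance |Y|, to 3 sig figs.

9.64 mS

ω = 2πf = 2450 rad/s
X_L = ωL = 149 Ω
Parallel: admittances add. Y = 1/R + 1/(jωL)
Y = (0.00694 − j0.00669) S
|Y| = 0.00964 S → |Z| = 1/|Y| = 104 Ω, ∠Z = −∠Y = 43.9°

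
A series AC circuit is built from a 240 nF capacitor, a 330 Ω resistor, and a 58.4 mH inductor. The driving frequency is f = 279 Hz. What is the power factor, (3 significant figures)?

0.144

ω = 2πf = 1753 rad/s
X_L = ωL = 102 Ω
X_C = 1/(ωC) = 2380 Ω
Net reactance X = X_L − X_C = -2270 Ω
Z = 330 − j2270 Ω
|Z| = √(330² + 2270²) = 2300 Ω
∠Z = arctan(-2270/330) = -81.7°
cos φ = cos(-81.7°) = 0.144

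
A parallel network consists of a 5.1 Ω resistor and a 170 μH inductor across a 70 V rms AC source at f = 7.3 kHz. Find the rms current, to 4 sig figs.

16.40 A

ω = 2πf = 45870 rad/s
X_L = ωL = 7.797 Ω
Parallel: admittances add. Y = 1/R + 1/(jωL)
Y = (0.1961 − j0.1282) S
|Y| = 0.2343 S → |Z| = 1/|Y| = 4.268 Ω, ∠Z = −∠Y = 33.19°
I = V/|Z| = 70/4.268 = 16.40 A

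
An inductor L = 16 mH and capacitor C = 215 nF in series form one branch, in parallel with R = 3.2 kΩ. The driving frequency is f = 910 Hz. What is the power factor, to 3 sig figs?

ω = 2πf = 5718 rad/s
X_L = ωL = 91.5 Ω
X_C = 1/(ωC) = 813 Ω
Branch 1: Z₁ = R = 3200 Ω
Branch 2 (series LC): Z₂ = j(X_L − X_C) = −j722 Ω
Parallel: Z = Z₁Z₂/(Z₁+Z₂), |Z| = 704 Ω, ∠Z = -77.3°
cos φ = cos(-77.3°) = 0.220

0.220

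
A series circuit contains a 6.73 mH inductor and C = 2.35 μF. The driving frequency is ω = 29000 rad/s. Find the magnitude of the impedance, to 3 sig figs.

180 Ω

X_L = ωL = 195 Ω
X_C = 1/(ωC) = 14.7 Ω
Net reactance X = X_L − X_C = 180 Ω
Z = j180 Ω
|Z| = √(0² + 180²) = 180 Ω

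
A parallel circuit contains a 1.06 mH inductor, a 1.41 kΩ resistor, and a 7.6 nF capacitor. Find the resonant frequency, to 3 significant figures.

ω₀ = 1/√(LC) = 1/√(0.00106 × 7.6e-09) = 352300 rad/s
f₀ = ω₀/(2π) = 56.1 kHz

56.1 kHz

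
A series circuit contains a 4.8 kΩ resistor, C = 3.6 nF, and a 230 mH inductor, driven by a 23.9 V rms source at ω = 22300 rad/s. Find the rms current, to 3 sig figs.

X_L = ωL = 5130 Ω
X_C = 1/(ωC) = 12500 Ω
Net reactance X = X_L − X_C = -7330 Ω
Z = 4800 − j7330 Ω
|Z| = √(4800² + 7330²) = 8760 Ω
I = V/|Z| = 23.9/8760 = 2.73 mA

2.73 mA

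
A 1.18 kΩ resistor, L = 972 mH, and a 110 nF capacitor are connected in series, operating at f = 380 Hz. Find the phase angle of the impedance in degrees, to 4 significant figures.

-51.56°

ω = 2πf = 2388 rad/s
X_L = ωL = 2321 Ω
X_C = 1/(ωC) = 3808 Ω
Net reactance X = X_L − X_C = -1487 Ω
Z = 1180 − j1487 Ω
|Z| = √(1180² + 1487²) = 1898 Ω
∠Z = arctan(-1487/1180) = -51.56°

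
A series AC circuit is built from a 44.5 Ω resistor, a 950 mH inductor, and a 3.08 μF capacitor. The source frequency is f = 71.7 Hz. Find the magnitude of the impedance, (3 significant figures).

ω = 2πf = 450.5 rad/s
X_L = ωL = 428 Ω
X_C = 1/(ωC) = 721 Ω
Net reactance X = X_L − X_C = -293 Ω
Z = 44.5 − j293 Ω
|Z| = √(44.5² + 293²) = 296 Ω

296 Ω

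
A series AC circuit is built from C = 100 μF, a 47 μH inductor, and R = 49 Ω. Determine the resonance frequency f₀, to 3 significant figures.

2.32 kHz

ω₀ = 1/√(LC) = 1/√(4.7e-05 × 0.0001) = 14590 rad/s
f₀ = ω₀/(2π) = 2.32 kHz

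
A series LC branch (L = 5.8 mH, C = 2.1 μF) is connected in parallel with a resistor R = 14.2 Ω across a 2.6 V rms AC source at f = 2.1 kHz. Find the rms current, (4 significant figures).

194.1 mA

ω = 2πf = 13190 rad/s
X_L = ωL = 76.53 Ω
X_C = 1/(ωC) = 36.09 Ω
Branch 1: Z₁ = R = 14.20 Ω
Branch 2 (series LC): Z₂ = j(X_L − X_C) = j40.44 Ω
Parallel: Z = Z₁Z₂/(Z₁+Z₂), |Z| = 13.40 Ω, ∠Z = 19.35°
I = V/|Z| = 2.6/13.40 = 194.1 mA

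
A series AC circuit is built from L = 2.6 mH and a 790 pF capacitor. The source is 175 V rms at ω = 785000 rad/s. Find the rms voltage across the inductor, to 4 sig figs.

833.6 V

X_L = ωL = 2041 Ω
X_C = 1/(ωC) = 1613 Ω
Net reactance X = X_L − X_C = 428.5 Ω
Z = j428.5 Ω
|Z| = √(0² + 428.5²) = 428.5 Ω
I = V/|Z| = 408.4 mA
V_L = I·|Z_L| = 0.4084 × 2041 = 833.6 V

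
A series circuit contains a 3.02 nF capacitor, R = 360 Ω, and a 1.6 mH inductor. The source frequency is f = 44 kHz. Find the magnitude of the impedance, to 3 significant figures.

ω = 2πf = 276500 rad/s
X_L = ωL = 442 Ω
X_C = 1/(ωC) = 1200 Ω
Net reactance X = X_L − X_C = -755 Ω
Z = 360 − j755 Ω
|Z| = √(360² + 755²) = 837 Ω

837 Ω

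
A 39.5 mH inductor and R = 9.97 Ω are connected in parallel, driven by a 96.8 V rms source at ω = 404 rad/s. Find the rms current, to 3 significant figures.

11.4 A

X_L = ωL = 16.0 Ω
Parallel: admittances add. Y = 1/R + 1/(jωL)
Y = (0.100 − j0.0627) S
|Y| = 0.118 S → |Z| = 1/|Y| = 8.46 Ω, ∠Z = −∠Y = 32.0°
I = V/|Z| = 96.8/8.46 = 11.4 A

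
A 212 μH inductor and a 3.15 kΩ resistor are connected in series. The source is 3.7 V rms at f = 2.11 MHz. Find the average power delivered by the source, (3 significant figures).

ω = 2πf = 1.326e+07 rad/s
X_L = ωL = 2810 Ω
Z = 3150 + j2810 Ω
|Z| = √(3150² + 2810²) = 4220 Ω
∠Z = arctan(2810/3150) = 41.7°
I = V/|Z| = 876 μA
P = VI cos φ = 3.7 × 0.000876 × cos(41.7°) = 2.42 mW

2.42 mW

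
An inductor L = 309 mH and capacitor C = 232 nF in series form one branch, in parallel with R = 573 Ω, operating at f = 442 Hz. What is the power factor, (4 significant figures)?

ω = 2πf = 2777 rad/s
X_L = ωL = 858.1 Ω
X_C = 1/(ωC) = 1552 Ω
Branch 1: Z₁ = R = 573.0 Ω
Branch 2 (series LC): Z₂ = j(X_L − X_C) = −j693.9 Ω
Parallel: Z = Z₁Z₂/(Z₁+Z₂), |Z| = 441.8 Ω, ∠Z = -39.55°
cos φ = cos(-39.55°) = 0.7711

0.7711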